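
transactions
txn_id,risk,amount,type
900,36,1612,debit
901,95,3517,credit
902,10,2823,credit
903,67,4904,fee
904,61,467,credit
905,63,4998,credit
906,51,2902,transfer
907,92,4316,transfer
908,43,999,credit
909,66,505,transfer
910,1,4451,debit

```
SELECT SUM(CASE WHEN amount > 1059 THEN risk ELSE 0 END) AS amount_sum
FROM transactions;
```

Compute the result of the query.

txn_id=900: ✓ → 36
txn_id=901: ✓ → 95
txn_id=902: ✓ → 10
txn_id=903: ✓ → 67
txn_id=904: ✗
txn_id=905: ✓ → 63
txn_id=906: ✓ → 51
txn_id=907: ✓ → 92
txn_id=908: ✗
txn_id=909: ✗
txn_id=910: ✓ → 1
amount_sum = 36 + 95 + 10 + 67 + 63 + 51 + 92 + 1 = 415

415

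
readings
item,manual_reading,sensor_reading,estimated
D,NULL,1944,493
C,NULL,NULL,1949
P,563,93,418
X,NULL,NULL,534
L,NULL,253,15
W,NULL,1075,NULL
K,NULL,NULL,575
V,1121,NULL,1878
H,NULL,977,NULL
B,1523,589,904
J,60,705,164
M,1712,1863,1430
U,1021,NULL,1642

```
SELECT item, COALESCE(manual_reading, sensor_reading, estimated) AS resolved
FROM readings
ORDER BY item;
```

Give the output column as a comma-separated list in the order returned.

1523, 1949, 1944, 977, 60, 575, 253, 1712, 563, 1021, 1121, 1075, 534

item=B: manual_reading=1523 → 1523
item=C: manual_reading=NULL, sensor_reading=NULL, estimated=1949 → 1949
item=D: manual_reading=NULL, sensor_reading=1944 → 1944
item=H: manual_reading=NULL, sensor_reading=977 → 977
item=J: manual_reading=60 → 60
item=K: manual_reading=NULL, sensor_reading=NULL, estimated=575 → 575
item=L: manual_reading=NULL, sensor_reading=253 → 253
item=M: manual_reading=1712 → 1712
item=P: manual_reading=563 → 563
item=U: manual_reading=1021 → 1021
item=V: manual_reading=1121 → 1121
item=W: manual_reading=NULL, sensor_reading=1075 → 1075
item=X: manual_reading=NULL, sensor_reading=NULL, estimated=534 → 534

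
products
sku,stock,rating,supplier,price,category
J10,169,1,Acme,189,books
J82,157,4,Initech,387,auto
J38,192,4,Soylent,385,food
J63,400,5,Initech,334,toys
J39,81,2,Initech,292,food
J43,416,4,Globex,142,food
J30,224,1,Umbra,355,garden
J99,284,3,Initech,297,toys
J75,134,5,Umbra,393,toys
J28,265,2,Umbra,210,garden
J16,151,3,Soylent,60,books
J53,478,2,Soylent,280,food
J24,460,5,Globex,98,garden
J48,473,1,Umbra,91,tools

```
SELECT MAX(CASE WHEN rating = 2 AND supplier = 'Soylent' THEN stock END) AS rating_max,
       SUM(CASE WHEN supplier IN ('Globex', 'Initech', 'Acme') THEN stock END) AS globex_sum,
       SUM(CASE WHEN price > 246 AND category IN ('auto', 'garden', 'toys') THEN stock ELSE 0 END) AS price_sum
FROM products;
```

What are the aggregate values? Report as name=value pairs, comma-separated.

[rating_max: rating = 2 AND supplier = 'Soylent']
sku=J10: ✗
sku=J82: ✗
sku=J38: ✗
sku=J63: ✗
sku=J39: ✗
sku=J43: ✗
sku=J30: ✗
sku=J99: ✗
sku=J75: ✗
sku=J28: ✗
sku=J16: ✗
sku=J53: ✓ → 478
sku=J24: ✗
sku=J48: ✗
rating_max = MAX(478) = 478
—
[globex_sum: supplier IN ('Globex', 'Initech', 'Acme')]
sku=J10: ✓ → 169
sku=J82: ✓ → 157
sku=J38: ✗
sku=J63: ✓ → 400
sku=J39: ✓ → 81
sku=J43: ✓ → 416
sku=J30: ✗
sku=J99: ✓ → 284
sku=J75: ✗
sku=J28: ✗
sku=J16: ✗
sku=J53: ✗
sku=J24: ✓ → 460
sku=J48: ✗
globex_sum = 169 + 157 + 400 + 81 + 416 + 284 + 460 = 1967
—
[price_sum: price > 246 AND category IN ('auto', 'garden', 'toys')]
sku=J10: ✗
sku=J82: ✓ → 157
sku=J38: ✗
sku=J63: ✓ → 400
sku=J39: ✗
sku=J43: ✗
sku=J30: ✓ → 224
sku=J99: ✓ → 284
sku=J75: ✓ → 134
sku=J28: ✗
sku=J16: ✗
sku=J53: ✗
sku=J24: ✗
sku=J48: ✗
price_sum = 157 + 400 + 224 + 284 + 134 = 1199

rating_max=478, globex_sum=1967, price_sum=1199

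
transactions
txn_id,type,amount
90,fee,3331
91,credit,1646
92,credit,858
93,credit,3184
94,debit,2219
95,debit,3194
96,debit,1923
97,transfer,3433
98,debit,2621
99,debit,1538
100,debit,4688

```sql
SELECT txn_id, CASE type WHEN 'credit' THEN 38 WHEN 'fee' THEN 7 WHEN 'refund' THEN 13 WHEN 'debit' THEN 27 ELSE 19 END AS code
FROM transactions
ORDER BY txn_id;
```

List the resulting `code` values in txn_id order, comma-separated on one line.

7, 38, 38, 38, 27, 27, 27, 19, 27, 27, 27

txn_id=90: type='fee' → 7
txn_id=91: type='credit' → 38
txn_id=92: type='credit' → 38
txn_id=93: type='credit' → 38
txn_id=94: type='debit' → 27
txn_id=95: type='debit' → 27
txn_id=96: type='debit' → 27
txn_id=97: ELSE → 19
txn_id=98: type='debit' → 27
txn_id=99: type='debit' → 27
txn_id=100: type='debit' → 27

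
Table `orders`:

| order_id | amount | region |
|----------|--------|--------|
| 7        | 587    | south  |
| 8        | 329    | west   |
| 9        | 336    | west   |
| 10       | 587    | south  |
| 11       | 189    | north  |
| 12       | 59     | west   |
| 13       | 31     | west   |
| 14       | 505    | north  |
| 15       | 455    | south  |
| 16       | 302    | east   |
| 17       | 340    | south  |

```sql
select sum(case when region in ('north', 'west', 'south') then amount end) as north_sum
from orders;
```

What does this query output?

order_id=7: ✓ → 587
order_id=8: ✓ → 329
order_id=9: ✓ → 336
order_id=10: ✓ → 587
order_id=11: ✓ → 189
order_id=12: ✓ → 59
order_id=13: ✓ → 31
order_id=14: ✓ → 505
order_id=15: ✓ → 455
order_id=16: ✗
order_id=17: ✓ → 340
north_sum = 587 + 329 + 336 + 587 + 189 + 59 + 31 + 505 + 455 + 340 = 3418

3418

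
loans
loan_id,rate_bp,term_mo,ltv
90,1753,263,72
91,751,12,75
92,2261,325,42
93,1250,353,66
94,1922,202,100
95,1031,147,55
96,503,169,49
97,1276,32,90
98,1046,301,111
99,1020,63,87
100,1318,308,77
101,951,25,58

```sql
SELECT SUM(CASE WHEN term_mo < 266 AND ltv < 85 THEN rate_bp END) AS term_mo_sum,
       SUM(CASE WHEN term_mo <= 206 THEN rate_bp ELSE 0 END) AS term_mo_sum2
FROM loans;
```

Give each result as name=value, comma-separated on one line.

[term_mo_sum: term_mo < 266 AND ltv < 85]
loan_id=90: ✓ → 1753
loan_id=91: ✓ → 751
loan_id=92: ✗
loan_id=93: ✗
loan_id=94: ✗
loan_id=95: ✓ → 1031
loan_id=96: ✓ → 503
loan_id=97: ✗
loan_id=98: ✗
loan_id=99: ✗
loan_id=100: ✗
loan_id=101: ✓ → 951
term_mo_sum = 1753 + 751 + 1031 + 503 + 951 = 4989
—
[term_mo_sum2: term_mo <= 206]
loan_id=90: ✗
loan_id=91: ✓ → 751
loan_id=92: ✗
loan_id=93: ✗
loan_id=94: ✓ → 1922
loan_id=95: ✓ → 1031
loan_id=96: ✓ → 503
loan_id=97: ✓ → 1276
loan_id=98: ✗
loan_id=99: ✓ → 1020
loan_id=100: ✗
loan_id=101: ✓ → 951
term_mo_sum2 = 751 + 1922 + 1031 + 503 + 1276 + 1020 + 951 = 7454

term_mo_sum=4989, term_mo_sum2=7454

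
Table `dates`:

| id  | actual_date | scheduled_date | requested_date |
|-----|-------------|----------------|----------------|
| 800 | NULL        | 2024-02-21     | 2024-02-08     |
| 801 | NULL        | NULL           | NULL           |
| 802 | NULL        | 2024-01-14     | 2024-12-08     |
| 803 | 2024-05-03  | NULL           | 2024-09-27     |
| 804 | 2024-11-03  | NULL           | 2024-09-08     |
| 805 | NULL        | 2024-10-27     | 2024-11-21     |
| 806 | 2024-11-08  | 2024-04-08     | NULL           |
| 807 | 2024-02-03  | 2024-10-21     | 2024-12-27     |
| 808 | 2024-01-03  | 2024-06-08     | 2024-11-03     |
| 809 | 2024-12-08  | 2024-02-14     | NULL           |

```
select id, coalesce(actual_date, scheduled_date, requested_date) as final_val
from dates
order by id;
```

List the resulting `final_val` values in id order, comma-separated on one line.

id=800: actual_date=NULL, scheduled_date=2024-02-21 → 2024-02-21
id=801: actual_date=NULL, scheduled_date=NULL, requested_date=NULL (all NULL) → NULL
id=802: actual_date=NULL, scheduled_date=2024-01-14 → 2024-01-14
id=803: actual_date=2024-05-03 → 2024-05-03
id=804: actual_date=2024-11-03 → 2024-11-03
id=805: actual_date=NULL, scheduled_date=2024-10-27 → 2024-10-27
id=806: actual_date=2024-11-08 → 2024-11-08
id=807: actual_date=2024-02-03 → 2024-02-03
id=808: actual_date=2024-01-03 → 2024-01-03
id=809: actual_date=2024-12-08 → 2024-12-08

2024-02-21, NULL, 2024-01-14, 2024-05-03, 2024-11-03, 2024-10-27, 2024-11-08, 2024-02-03, 2024-01-03, 2024-12-08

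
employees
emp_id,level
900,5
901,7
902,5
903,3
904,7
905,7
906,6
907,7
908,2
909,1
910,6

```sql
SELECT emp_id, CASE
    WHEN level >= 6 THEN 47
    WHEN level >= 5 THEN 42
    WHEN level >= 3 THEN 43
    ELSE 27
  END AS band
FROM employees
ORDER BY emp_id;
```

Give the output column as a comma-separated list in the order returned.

emp_id=900: level >= 5 → 42
emp_id=901: level >= 6 → 47
emp_id=902: level >= 5 → 42
emp_id=903: level >= 3 → 43
emp_id=904: level >= 6 → 47
emp_id=905: level >= 6 → 47
emp_id=906: level >= 6 → 47
emp_id=907: level >= 6 → 47
emp_id=908: ELSE → 27
emp_id=909: ELSE → 27
emp_id=910: level >= 6 → 47

42, 47, 42, 43, 47, 47, 47, 47, 27, 27, 47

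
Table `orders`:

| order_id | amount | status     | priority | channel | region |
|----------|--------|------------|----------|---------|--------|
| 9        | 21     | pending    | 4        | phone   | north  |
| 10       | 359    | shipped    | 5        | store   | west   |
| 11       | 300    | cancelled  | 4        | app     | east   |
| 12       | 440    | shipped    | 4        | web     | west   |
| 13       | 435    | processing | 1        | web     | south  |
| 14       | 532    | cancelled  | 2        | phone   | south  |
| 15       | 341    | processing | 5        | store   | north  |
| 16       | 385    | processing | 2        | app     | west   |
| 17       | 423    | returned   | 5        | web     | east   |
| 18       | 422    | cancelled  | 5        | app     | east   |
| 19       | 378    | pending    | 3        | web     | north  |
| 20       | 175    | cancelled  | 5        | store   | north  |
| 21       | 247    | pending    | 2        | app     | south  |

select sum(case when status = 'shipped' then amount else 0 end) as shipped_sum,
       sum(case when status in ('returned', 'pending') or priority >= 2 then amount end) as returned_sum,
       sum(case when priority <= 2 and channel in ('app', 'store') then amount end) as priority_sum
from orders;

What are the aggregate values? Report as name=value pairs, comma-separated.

shipped_sum=799, returned_sum=4023, priority_sum=632

[shipped_sum: status = 'shipped']
order_id=9: ✗
order_id=10: ✓ → 359
order_id=11: ✗
order_id=12: ✓ → 440
order_id=13: ✗
order_id=14: ✗
order_id=15: ✗
order_id=16: ✗
order_id=17: ✗
order_id=18: ✗
order_id=19: ✗
order_id=20: ✗
order_id=21: ✗
shipped_sum = 359 + 440 = 799
—
[returned_sum: status in ('returned', 'pending') or priority >= 2]
order_id=9: ✓ → 21
order_id=10: ✓ → 359
order_id=11: ✓ → 300
order_id=12: ✓ → 440
order_id=13: ✗
order_id=14: ✓ → 532
order_id=15: ✓ → 341
order_id=16: ✓ → 385
order_id=17: ✓ → 423
order_id=18: ✓ → 422
order_id=19: ✓ → 378
order_id=20: ✓ → 175
order_id=21: ✓ → 247
returned_sum = 21 + 359 + 300 + 440 + 532 + 341 + 385 + 423 + 422 + 378 + 175 + 247 = 4023
—
[priority_sum: priority <= 2 and channel in ('app', 'store')]
order_id=9: ✗
order_id=10: ✗
order_id=11: ✗
order_id=12: ✗
order_id=13: ✗
order_id=14: ✗
order_id=15: ✗
order_id=16: ✓ → 385
order_id=17: ✗
order_id=18: ✗
order_id=19: ✗
order_id=20: ✗
order_id=21: ✓ → 247
priority_sum = 385 + 247 = 632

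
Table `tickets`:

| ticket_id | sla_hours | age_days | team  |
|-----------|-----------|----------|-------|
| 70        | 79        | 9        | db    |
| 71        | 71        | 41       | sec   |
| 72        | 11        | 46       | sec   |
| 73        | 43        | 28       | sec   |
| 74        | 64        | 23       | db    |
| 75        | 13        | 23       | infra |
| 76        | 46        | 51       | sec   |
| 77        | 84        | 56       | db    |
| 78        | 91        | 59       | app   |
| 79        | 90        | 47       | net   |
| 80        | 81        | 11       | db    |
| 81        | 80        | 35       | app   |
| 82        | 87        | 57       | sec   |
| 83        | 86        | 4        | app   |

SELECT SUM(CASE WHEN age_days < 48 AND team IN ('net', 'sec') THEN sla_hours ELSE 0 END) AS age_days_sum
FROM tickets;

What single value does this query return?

ticket_id=70: ✗
ticket_id=71: ✓ → 71
ticket_id=72: ✓ → 11
ticket_id=73: ✓ → 43
ticket_id=74: ✗
ticket_id=75: ✗
ticket_id=76: ✗
ticket_id=77: ✗
ticket_id=78: ✗
ticket_id=79: ✓ → 90
ticket_id=80: ✗
ticket_id=81: ✗
ticket_id=82: ✗
ticket_id=83: ✗
age_days_sum = 71 + 11 + 43 + 90 = 215

215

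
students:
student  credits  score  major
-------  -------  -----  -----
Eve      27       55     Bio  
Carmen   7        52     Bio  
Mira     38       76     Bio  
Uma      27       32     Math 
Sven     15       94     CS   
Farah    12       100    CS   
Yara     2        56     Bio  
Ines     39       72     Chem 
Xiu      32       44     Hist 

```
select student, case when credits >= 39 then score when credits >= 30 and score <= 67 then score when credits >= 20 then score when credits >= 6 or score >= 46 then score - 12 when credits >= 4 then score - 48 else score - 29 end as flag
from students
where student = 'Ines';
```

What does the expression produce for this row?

student = Ines: credits=39, score=72, major=Chem.
credits >= 39 → true → 72

72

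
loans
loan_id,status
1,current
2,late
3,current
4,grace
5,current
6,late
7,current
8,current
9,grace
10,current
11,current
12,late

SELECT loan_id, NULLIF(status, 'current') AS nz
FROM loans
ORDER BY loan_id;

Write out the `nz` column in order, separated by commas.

loan_id=1: status=current vs current: equal → NULL
loan_id=2: status=late vs current: differ → late
loan_id=3: status=current vs current: equal → NULL
loan_id=4: status=grace vs current: differ → grace
loan_id=5: status=current vs current: equal → NULL
loan_id=6: status=late vs current: differ → late
loan_id=7: status=current vs current: equal → NULL
loan_id=8: status=current vs current: equal → NULL
loan_id=9: status=grace vs current: differ → grace
loan_id=10: status=current vs current: equal → NULL
loan_id=11: status=current vs current: equal → NULL
loan_id=12: status=late vs current: differ → late

NULL, late, NULL, grace, NULL, late, NULL, NULL, grace, NULL, NULL, late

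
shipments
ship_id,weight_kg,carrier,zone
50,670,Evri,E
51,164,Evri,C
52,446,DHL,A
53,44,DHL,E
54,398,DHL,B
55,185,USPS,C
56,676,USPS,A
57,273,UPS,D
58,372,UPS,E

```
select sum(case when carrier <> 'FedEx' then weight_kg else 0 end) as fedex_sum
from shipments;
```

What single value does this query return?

ship_id=50: ✓ → 670
ship_id=51: ✓ → 164
ship_id=52: ✓ → 446
ship_id=53: ✓ → 44
ship_id=54: ✓ → 398
ship_id=55: ✓ → 185
ship_id=56: ✓ → 676
ship_id=57: ✓ → 273
ship_id=58: ✓ → 372
fedex_sum = 670 + 164 + 446 + 44 + 398 + 185 + 676 + 273 + 372 = 3228

3228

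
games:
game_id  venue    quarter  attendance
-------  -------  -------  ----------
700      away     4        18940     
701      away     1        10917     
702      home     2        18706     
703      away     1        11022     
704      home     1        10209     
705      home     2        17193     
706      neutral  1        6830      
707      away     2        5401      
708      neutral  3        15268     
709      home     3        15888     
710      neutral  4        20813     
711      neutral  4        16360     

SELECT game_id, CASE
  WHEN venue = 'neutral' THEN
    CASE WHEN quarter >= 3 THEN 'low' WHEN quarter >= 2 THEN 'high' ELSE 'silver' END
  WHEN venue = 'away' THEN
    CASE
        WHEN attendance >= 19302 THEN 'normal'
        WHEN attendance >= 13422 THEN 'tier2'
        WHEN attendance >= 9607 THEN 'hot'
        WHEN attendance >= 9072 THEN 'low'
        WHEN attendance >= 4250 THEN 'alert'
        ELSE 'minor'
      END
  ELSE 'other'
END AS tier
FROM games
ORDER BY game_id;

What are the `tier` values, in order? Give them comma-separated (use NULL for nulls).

tier2, hot, other, hot, other, other, silver, alert, low, other, low, low

game_id=700: venue='away' → inner[attendance >= 13422] → tier2
game_id=701: venue='away' → inner[attendance >= 9607] → hot
game_id=702: venue='home' → outer ELSE → other
game_id=703: venue='away' → inner[attendance >= 9607] → hot
game_id=704: venue='home' → outer ELSE → other
game_id=705: venue='home' → outer ELSE → other
game_id=706: venue='neutral' → inner[ELSE] → silver
game_id=707: venue='away' → inner[attendance >= 4250] → alert
game_id=708: venue='neutral' → inner[quarter >= 3] → low
game_id=709: venue='home' → outer ELSE → other
game_id=710: venue='neutral' → inner[quarter >= 3] → low
game_id=711: venue='neutral' → inner[quarter >= 3] → low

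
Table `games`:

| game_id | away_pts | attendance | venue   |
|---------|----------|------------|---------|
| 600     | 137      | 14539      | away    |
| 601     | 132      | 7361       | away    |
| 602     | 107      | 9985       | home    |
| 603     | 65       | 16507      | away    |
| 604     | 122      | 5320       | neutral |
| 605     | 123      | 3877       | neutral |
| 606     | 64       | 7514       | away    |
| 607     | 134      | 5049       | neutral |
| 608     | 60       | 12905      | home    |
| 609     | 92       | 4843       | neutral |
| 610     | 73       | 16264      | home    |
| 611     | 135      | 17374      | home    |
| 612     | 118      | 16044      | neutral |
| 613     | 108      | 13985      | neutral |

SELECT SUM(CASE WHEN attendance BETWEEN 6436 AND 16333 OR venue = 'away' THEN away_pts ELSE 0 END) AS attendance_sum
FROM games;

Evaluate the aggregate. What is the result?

864

game_id=600: ✓ → 137
game_id=601: ✓ → 132
game_id=602: ✓ → 107
game_id=603: ✓ → 65
game_id=604: ✗
game_id=605: ✗
game_id=606: ✓ → 64
game_id=607: ✗
game_id=608: ✓ → 60
game_id=609: ✗
game_id=610: ✓ → 73
game_id=611: ✗
game_id=612: ✓ → 118
game_id=613: ✓ → 108
attendance_sum = 137 + 132 + 107 + 65 + 64 + 60 + 73 + 118 + 108 = 864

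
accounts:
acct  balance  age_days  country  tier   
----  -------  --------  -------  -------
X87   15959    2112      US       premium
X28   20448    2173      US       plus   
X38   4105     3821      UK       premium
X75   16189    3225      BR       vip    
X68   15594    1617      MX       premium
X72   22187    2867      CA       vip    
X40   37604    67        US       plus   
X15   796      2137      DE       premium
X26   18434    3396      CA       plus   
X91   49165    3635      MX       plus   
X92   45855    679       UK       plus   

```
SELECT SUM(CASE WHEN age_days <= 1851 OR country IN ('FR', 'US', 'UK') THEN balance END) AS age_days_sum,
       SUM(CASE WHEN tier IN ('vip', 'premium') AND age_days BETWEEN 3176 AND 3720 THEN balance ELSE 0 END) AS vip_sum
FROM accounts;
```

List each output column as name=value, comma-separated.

[age_days_sum: age_days <= 1851 OR country IN ('FR', 'US', 'UK')]
acct=X87: ✓ → 15959
acct=X28: ✓ → 20448
acct=X38: ✓ → 4105
acct=X75: ✗
acct=X68: ✓ → 15594
acct=X72: ✗
acct=X40: ✓ → 37604
acct=X15: ✗
acct=X26: ✗
acct=X91: ✗
acct=X92: ✓ → 45855
age_days_sum = 15959 + 20448 + 4105 + 15594 + 37604 + 45855 = 139565
—
[vip_sum: tier IN ('vip', 'premium') AND age_days BETWEEN 3176 AND 3720]
acct=X87: ✗
acct=X28: ✗
acct=X38: ✗
acct=X75: ✓ → 16189
acct=X68: ✗
acct=X72: ✗
acct=X40: ✗
acct=X15: ✗
acct=X26: ✗
acct=X91: ✗
acct=X92: ✗
vip_sum = 16189

age_days_sum=139565, vip_sum=16189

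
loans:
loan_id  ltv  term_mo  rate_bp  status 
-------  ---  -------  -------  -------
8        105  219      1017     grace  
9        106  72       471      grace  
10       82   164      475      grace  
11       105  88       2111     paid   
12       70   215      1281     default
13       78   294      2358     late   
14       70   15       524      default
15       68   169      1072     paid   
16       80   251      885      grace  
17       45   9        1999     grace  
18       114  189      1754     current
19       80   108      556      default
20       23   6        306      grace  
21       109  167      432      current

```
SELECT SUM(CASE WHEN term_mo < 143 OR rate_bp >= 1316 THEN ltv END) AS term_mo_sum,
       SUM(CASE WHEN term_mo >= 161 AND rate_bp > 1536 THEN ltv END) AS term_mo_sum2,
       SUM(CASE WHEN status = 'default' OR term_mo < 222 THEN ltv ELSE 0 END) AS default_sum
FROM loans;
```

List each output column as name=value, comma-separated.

term_mo_sum=621, term_mo_sum2=192, default_sum=977

[term_mo_sum: term_mo < 143 OR rate_bp >= 1316]
loan_id=8: ✗
loan_id=9: ✓ → 106
loan_id=10: ✗
loan_id=11: ✓ → 105
loan_id=12: ✗
loan_id=13: ✓ → 78
loan_id=14: ✓ → 70
loan_id=15: ✗
loan_id=16: ✗
loan_id=17: ✓ → 45
loan_id=18: ✓ → 114
loan_id=19: ✓ → 80
loan_id=20: ✓ → 23
loan_id=21: ✗
term_mo_sum = 106 + 105 + 78 + 70 + 45 + 114 + 80 + 23 = 621
—
[term_mo_sum2: term_mo >= 161 AND rate_bp > 1536]
loan_id=8: ✗
loan_id=9: ✗
loan_id=10: ✗
loan_id=11: ✗
loan_id=12: ✗
loan_id=13: ✓ → 78
loan_id=14: ✗
loan_id=15: ✗
loan_id=16: ✗
loan_id=17: ✗
loan_id=18: ✓ → 114
loan_id=19: ✗
loan_id=20: ✗
loan_id=21: ✗
term_mo_sum2 = 78 + 114 = 192
—
[default_sum: status = 'default' OR term_mo < 222]
loan_id=8: ✓ → 105
loan_id=9: ✓ → 106
loan_id=10: ✓ → 82
loan_id=11: ✓ → 105
loan_id=12: ✓ → 70
loan_id=13: ✗
loan_id=14: ✓ → 70
loan_id=15: ✓ → 68
loan_id=16: ✗
loan_id=17: ✓ → 45
loan_id=18: ✓ → 114
loan_id=19: ✓ → 80
loan_id=20: ✓ → 23
loan_id=21: ✓ → 109
default_sum = 105 + 106 + 82 + 105 + 70 + 70 + 68 + 45 + 114 + 80 + 23 + 109 = 977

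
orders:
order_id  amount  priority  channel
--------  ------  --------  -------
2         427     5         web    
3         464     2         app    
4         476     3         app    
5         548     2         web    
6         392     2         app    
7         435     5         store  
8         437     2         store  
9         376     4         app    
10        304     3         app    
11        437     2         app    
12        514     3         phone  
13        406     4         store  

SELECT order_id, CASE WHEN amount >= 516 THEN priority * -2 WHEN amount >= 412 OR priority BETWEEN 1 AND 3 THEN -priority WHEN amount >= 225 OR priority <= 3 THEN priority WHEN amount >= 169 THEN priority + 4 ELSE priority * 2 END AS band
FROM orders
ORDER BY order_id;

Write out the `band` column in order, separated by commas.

-5, -2, -3, -4, -2, -5, -2, 4, -3, -2, -3, 4

order_id=2: amount >= 412 OR priority BETWEEN 1 AND 3 → -5
order_id=3: amount >= 412 OR priority BETWEEN 1 AND 3 → -2
order_id=4: amount >= 412 OR priority BETWEEN 1 AND 3 → -3
order_id=5: amount >= 516 → -4
order_id=6: amount >= 412 OR priority BETWEEN 1 AND 3 → -2
order_id=7: amount >= 412 OR priority BETWEEN 1 AND 3 → -5
order_id=8: amount >= 412 OR priority BETWEEN 1 AND 3 → -2
order_id=9: amount >= 225 OR priority <= 3 → 4
order_id=10: amount >= 412 OR priority BETWEEN 1 AND 3 → -3
order_id=11: amount >= 412 OR priority BETWEEN 1 AND 3 → -2
order_id=12: amount >= 412 OR priority BETWEEN 1 AND 3 → -3
order_id=13: amount >= 225 OR priority <= 3 → 4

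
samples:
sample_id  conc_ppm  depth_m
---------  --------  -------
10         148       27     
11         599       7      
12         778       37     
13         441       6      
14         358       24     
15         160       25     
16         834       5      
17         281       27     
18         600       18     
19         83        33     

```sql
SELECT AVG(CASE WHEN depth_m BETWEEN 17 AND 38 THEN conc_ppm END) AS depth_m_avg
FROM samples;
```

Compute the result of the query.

sample_id=10: ✓ → 148
sample_id=11: ✗
sample_id=12: ✓ → 778
sample_id=13: ✗
sample_id=14: ✓ → 358
sample_id=15: ✓ → 160
sample_id=16: ✗
sample_id=17: ✓ → 281
sample_id=18: ✓ → 600
sample_id=19: ✓ → 83
depth_m_avg = (148 + 778 + 358 + 160 + 281 + 600 + 83) / 7 = 344

344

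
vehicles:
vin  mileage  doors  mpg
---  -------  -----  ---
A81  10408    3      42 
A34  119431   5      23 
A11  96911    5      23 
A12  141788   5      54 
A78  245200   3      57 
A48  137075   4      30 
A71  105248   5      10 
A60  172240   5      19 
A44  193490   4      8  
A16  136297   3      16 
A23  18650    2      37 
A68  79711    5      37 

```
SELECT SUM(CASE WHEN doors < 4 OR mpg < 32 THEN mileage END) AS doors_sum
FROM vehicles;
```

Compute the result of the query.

vin=A81: ✓ → 10408
vin=A34: ✓ → 119431
vin=A11: ✓ → 96911
vin=A12: ✗
vin=A78: ✓ → 245200
vin=A48: ✓ → 137075
vin=A71: ✓ → 105248
vin=A60: ✓ → 172240
vin=A44: ✓ → 193490
vin=A16: ✓ → 136297
vin=A23: ✓ → 18650
vin=A68: ✗
doors_sum = 10408 + 119431 + 96911 + 245200 + 137075 + 105248 + 172240 + 193490 + 136297 + 18650 = 1234950

1234950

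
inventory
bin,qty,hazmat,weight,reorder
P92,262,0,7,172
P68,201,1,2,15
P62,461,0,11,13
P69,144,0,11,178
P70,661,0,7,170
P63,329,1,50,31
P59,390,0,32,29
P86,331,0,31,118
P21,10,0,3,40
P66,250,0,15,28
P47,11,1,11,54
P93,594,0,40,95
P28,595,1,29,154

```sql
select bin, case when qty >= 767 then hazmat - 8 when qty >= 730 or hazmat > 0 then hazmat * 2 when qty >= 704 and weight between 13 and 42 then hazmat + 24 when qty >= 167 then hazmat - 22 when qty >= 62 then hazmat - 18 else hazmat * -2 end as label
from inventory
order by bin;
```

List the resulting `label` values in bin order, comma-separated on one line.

0, 2, 2, -22, -22, 2, -22, 2, -18, -22, -22, -22, -22

bin=P21: ELSE → 0
bin=P28: qty >= 730 or hazmat > 0 → 2
bin=P47: qty >= 730 or hazmat > 0 → 2
bin=P59: qty >= 167 → -22
bin=P62: qty >= 167 → -22
bin=P63: qty >= 730 or hazmat > 0 → 2
bin=P66: qty >= 167 → -22
bin=P68: qty >= 730 or hazmat > 0 → 2
bin=P69: qty >= 62 → -18
bin=P70: qty >= 167 → -22
bin=P86: qty >= 167 → -22
bin=P92: qty >= 167 → -22
bin=P93: qty >= 167 → -22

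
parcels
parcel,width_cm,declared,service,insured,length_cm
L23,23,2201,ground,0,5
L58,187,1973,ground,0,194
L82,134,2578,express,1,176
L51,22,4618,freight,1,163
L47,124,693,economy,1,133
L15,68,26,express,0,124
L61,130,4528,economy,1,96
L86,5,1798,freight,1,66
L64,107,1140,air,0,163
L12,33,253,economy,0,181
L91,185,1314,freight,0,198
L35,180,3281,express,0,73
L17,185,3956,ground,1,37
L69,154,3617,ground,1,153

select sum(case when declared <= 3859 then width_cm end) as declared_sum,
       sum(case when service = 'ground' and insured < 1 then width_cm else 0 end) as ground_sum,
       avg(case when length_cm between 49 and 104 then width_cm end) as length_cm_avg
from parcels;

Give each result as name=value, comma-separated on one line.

[declared_sum: declared <= 3859]
parcel=L23: ✓ → 23
parcel=L58: ✓ → 187
parcel=L82: ✓ → 134
parcel=L51: ✗
parcel=L47: ✓ → 124
parcel=L15: ✓ → 68
parcel=L61: ✗
parcel=L86: ✓ → 5
parcel=L64: ✓ → 107
parcel=L12: ✓ → 33
parcel=L91: ✓ → 185
parcel=L35: ✓ → 180
parcel=L17: ✗
parcel=L69: ✓ → 154
declared_sum = 23 + 187 + 134 + 124 + 68 + 5 + 107 + 33 + 185 + 180 + 154 = 1200
—
[ground_sum: service = 'ground' and insured < 1]
parcel=L23: ✓ → 23
parcel=L58: ✓ → 187
parcel=L82: ✗
parcel=L51: ✗
parcel=L47: ✗
parcel=L15: ✗
parcel=L61: ✗
parcel=L86: ✗
parcel=L64: ✗
parcel=L12: ✗
parcel=L91: ✗
parcel=L35: ✗
parcel=L17: ✗
parcel=L69: ✗
ground_sum = 23 + 187 = 210
—
[length_cm_avg: length_cm between 49 and 104]
parcel=L23: ✗
parcel=L58: ✗
parcel=L82: ✗
parcel=L51: ✗
parcel=L47: ✗
parcel=L15: ✗
parcel=L61: ✓ → 130
parcel=L86: ✓ → 5
parcel=L64: ✗
parcel=L12: ✗
parcel=L91: ✗
parcel=L35: ✓ → 180
parcel=L17: ✗
parcel=L69: ✗
length_cm_avg = (130 + 5 + 180) / 3 = 105

declared_sum=1200, ground_sum=210, length_cm_avg=105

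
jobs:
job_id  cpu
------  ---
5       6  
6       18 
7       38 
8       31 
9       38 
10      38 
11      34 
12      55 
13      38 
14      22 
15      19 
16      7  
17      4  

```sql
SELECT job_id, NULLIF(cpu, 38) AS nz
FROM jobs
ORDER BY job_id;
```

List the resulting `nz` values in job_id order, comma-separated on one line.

job_id=5: cpu=6 vs 38: differ → 6
job_id=6: cpu=18 vs 38: differ → 18
job_id=7: cpu=38 vs 38: equal → NULL
job_id=8: cpu=31 vs 38: differ → 31
job_id=9: cpu=38 vs 38: equal → NULL
job_id=10: cpu=38 vs 38: equal → NULL
job_id=11: cpu=34 vs 38: differ → 34
job_id=12: cpu=55 vs 38: differ → 55
job_id=13: cpu=38 vs 38: equal → NULL
job_id=14: cpu=22 vs 38: differ → 22
job_id=15: cpu=19 vs 38: differ → 19
job_id=16: cpu=7 vs 38: differ → 7
job_id=17: cpu=4 vs 38: differ → 4

6, 18, NULL, 31, NULL, NULL, 34, 55, NULL, 22, 19, 7, 4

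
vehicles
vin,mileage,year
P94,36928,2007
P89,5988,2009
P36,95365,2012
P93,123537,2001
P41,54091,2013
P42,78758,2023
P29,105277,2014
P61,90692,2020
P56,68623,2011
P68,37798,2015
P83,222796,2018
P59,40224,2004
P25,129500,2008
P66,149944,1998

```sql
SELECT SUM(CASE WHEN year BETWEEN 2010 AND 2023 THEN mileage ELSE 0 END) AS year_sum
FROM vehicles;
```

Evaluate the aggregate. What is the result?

753400

vin=P94: ✗
vin=P89: ✗
vin=P36: ✓ → 95365
vin=P93: ✗
vin=P41: ✓ → 54091
vin=P42: ✓ → 78758
vin=P29: ✓ → 105277
vin=P61: ✓ → 90692
vin=P56: ✓ → 68623
vin=P68: ✓ → 37798
vin=P83: ✓ → 222796
vin=P59: ✗
vin=P25: ✗
vin=P66: ✗
year_sum = 95365 + 54091 + 78758 + 105277 + 90692 + 68623 + 37798 + 222796 = 753400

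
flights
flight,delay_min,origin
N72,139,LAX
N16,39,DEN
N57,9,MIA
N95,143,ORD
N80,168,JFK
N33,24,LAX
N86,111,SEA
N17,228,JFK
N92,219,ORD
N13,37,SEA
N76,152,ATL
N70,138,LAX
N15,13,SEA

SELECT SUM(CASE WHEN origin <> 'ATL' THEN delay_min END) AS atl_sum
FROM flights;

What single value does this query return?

1268

flight=N72: ✓ → 139
flight=N16: ✓ → 39
flight=N57: ✓ → 9
flight=N95: ✓ → 143
flight=N80: ✓ → 168
flight=N33: ✓ → 24
flight=N86: ✓ → 111
flight=N17: ✓ → 228
flight=N92: ✓ → 219
flight=N13: ✓ → 37
flight=N76: ✗
flight=N70: ✓ → 138
flight=N15: ✓ → 13
atl_sum = 139 + 39 + 9 + 143 + 168 + 24 + 111 + 228 + 219 + 37 + 138 + 13 = 1268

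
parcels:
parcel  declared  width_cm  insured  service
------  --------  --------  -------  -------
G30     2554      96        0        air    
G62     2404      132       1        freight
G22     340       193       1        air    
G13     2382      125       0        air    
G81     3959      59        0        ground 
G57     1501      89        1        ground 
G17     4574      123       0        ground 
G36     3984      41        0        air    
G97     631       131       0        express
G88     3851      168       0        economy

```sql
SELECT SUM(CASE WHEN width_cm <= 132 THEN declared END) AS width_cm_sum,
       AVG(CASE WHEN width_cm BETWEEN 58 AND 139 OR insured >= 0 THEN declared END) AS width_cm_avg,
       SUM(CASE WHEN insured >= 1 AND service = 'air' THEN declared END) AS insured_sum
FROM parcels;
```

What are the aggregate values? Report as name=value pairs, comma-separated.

[width_cm_sum: width_cm <= 132]
parcel=G30: ✓ → 2554
parcel=G62: ✓ → 2404
parcel=G22: ✗
parcel=G13: ✓ → 2382
parcel=G81: ✓ → 3959
parcel=G57: ✓ → 1501
parcel=G17: ✓ → 4574
parcel=G36: ✓ → 3984
parcel=G97: ✓ → 631
parcel=G88: ✗
width_cm_sum = 2554 + 2404 + 2382 + 3959 + 1501 + 4574 + 3984 + 631 = 21989
—
[width_cm_avg: width_cm BETWEEN 58 AND 139 OR insured >= 0]
parcel=G30: ✓ → 2554
parcel=G62: ✓ → 2404
parcel=G22: ✓ → 340
parcel=G13: ✓ → 2382
parcel=G81: ✓ → 3959
parcel=G57: ✓ → 1501
parcel=G17: ✓ → 4574
parcel=G36: ✓ → 3984
parcel=G97: ✓ → 631
parcel=G88: ✓ → 3851
width_cm_avg = (2554 + 2404 + 340 + 2382 + 3959 + 1501 + 4574 + 3984 + 631 + 3851) / 10 = 2618
—
[insured_sum: insured >= 1 AND service = 'air']
parcel=G30: ✗
parcel=G62: ✗
parcel=G22: ✓ → 340
parcel=G13: ✗
parcel=G81: ✗
parcel=G57: ✗
parcel=G17: ✗
parcel=G36: ✗
parcel=G97: ✗
parcel=G88: ✗
insured_sum = 340

width_cm_sum=21989, width_cm_avg=2618, insured_sum=340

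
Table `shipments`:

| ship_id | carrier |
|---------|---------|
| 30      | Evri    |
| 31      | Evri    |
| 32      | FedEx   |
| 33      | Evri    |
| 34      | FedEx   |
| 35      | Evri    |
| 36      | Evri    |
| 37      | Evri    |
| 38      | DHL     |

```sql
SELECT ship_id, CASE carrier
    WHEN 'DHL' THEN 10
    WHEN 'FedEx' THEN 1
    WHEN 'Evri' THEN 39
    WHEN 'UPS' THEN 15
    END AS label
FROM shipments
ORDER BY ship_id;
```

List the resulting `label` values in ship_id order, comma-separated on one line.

ship_id=30: carrier='Evri' → 39
ship_id=31: carrier='Evri' → 39
ship_id=32: carrier='FedEx' → 1
ship_id=33: carrier='Evri' → 39
ship_id=34: carrier='FedEx' → 1
ship_id=35: carrier='Evri' → 39
ship_id=36: carrier='Evri' → 39
ship_id=37: carrier='Evri' → 39
ship_id=38: carrier='DHL' → 10

39, 39, 1, 39, 1, 39, 39, 39, 10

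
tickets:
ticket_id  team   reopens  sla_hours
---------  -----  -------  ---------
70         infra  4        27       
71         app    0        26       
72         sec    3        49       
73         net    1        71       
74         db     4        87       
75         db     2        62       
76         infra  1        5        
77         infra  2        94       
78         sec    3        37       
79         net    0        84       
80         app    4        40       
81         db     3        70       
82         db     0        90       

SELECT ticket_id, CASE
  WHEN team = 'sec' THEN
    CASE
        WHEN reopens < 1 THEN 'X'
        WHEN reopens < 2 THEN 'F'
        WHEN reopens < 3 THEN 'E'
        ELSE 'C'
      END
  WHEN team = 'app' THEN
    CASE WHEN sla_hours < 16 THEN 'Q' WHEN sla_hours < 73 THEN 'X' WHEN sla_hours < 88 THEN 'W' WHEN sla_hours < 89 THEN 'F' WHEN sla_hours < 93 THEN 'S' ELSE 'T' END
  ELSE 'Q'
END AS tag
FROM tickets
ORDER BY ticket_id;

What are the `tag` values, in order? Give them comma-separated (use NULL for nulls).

Q, X, C, Q, Q, Q, Q, Q, C, Q, X, Q, Q

ticket_id=70: team='infra' → outer ELSE → Q
ticket_id=71: team='app' → inner[sla_hours < 73] → X
ticket_id=72: team='sec' → inner[ELSE] → C
ticket_id=73: team='net' → outer ELSE → Q
ticket_id=74: team='db' → outer ELSE → Q
ticket_id=75: team='db' → outer ELSE → Q
ticket_id=76: team='infra' → outer ELSE → Q
ticket_id=77: team='infra' → outer ELSE → Q
ticket_id=78: team='sec' → inner[ELSE] → C
ticket_id=79: team='net' → outer ELSE → Q
ticket_id=80: team='app' → inner[sla_hours < 73] → X
ticket_id=81: team='db' → outer ELSE → Q
ticket_id=82: team='db' → outer ELSE → Q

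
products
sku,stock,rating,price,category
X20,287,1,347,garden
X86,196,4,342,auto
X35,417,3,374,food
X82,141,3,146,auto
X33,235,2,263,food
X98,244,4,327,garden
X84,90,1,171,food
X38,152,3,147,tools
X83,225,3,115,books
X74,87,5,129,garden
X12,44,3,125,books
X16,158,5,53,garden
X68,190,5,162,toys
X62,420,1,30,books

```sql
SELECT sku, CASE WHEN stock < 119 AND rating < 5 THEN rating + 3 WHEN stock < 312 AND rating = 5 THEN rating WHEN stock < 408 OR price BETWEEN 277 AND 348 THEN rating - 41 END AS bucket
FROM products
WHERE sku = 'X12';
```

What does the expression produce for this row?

sku = X12: stock=44, rating=3, price=125, category=books.
stock < 119 AND rating < 5 → true → 6

6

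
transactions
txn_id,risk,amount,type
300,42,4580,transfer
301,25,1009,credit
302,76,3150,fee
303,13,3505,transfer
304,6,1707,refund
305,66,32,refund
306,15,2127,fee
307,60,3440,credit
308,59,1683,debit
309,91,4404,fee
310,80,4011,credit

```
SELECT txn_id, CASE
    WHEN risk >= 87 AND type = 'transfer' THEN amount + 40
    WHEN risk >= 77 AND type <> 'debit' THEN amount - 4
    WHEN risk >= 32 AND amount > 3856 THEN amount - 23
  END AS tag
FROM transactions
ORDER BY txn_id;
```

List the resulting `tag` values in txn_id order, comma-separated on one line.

4557, NULL, NULL, NULL, NULL, NULL, NULL, NULL, NULL, 4400, 4007

txn_id=300: risk >= 32 AND amount > 3856 → 4557
txn_id=301: (no match → NULL) → NULL
txn_id=302: (no match → NULL) → NULL
txn_id=303: (no match → NULL) → NULL
txn_id=304: (no match → NULL) → NULL
txn_id=305: (no match → NULL) → NULL
txn_id=306: (no match → NULL) → NULL
txn_id=307: (no match → NULL) → NULL
txn_id=308: (no match → NULL) → NULL
txn_id=309: risk >= 77 AND type <> 'debit' → 4400
txn_id=310: risk >= 77 AND type <> 'debit' → 4007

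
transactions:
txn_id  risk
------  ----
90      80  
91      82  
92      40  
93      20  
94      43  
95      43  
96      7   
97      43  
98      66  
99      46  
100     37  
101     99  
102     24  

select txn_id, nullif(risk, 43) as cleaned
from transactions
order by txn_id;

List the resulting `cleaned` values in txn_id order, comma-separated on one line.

txn_id=90: risk=80 vs 43: differ → 80
txn_id=91: risk=82 vs 43: differ → 82
txn_id=92: risk=40 vs 43: differ → 40
txn_id=93: risk=20 vs 43: differ → 20
txn_id=94: risk=43 vs 43: equal → NULL
txn_id=95: risk=43 vs 43: equal → NULL
txn_id=96: risk=7 vs 43: differ → 7
txn_id=97: risk=43 vs 43: equal → NULL
txn_id=98: risk=66 vs 43: differ → 66
txn_id=99: risk=46 vs 43: differ → 46
txn_id=100: risk=37 vs 43: differ → 37
txn_id=101: risk=99 vs 43: differ → 99
txn_id=102: risk=24 vs 43: differ → 24

80, 82, 40, 20, NULL, NULL, 7, NULL, 66, 46, 37, 99, 24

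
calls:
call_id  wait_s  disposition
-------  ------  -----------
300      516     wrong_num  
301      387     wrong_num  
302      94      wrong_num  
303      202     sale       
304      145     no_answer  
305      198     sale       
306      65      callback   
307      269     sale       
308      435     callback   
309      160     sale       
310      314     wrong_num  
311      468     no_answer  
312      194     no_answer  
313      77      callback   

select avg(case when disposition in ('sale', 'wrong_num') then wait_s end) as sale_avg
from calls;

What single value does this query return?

267.5

call_id=300: ✓ → 516
call_id=301: ✓ → 387
call_id=302: ✓ → 94
call_id=303: ✓ → 202
call_id=304: ✗
call_id=305: ✓ → 198
call_id=306: ✗
call_id=307: ✓ → 269
call_id=308: ✗
call_id=309: ✓ → 160
call_id=310: ✓ → 314
call_id=311: ✗
call_id=312: ✗
call_id=313: ✗
sale_avg = (516 + 387 + 94 + 202 + 198 + 269 + 160 + 314) / 8 = 267.5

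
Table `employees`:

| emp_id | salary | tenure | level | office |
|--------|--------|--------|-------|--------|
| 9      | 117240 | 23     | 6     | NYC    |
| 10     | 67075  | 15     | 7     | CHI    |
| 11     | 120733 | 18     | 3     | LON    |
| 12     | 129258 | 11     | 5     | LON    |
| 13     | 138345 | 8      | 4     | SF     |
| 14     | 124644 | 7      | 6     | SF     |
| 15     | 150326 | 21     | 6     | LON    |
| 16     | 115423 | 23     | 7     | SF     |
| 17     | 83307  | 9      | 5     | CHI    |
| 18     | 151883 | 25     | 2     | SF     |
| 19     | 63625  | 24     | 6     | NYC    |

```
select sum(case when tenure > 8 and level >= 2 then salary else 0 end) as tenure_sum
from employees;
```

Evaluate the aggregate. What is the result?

998870

emp_id=9: ✓ → 117240
emp_id=10: ✓ → 67075
emp_id=11: ✓ → 120733
emp_id=12: ✓ → 129258
emp_id=13: ✗
emp_id=14: ✗
emp_id=15: ✓ → 150326
emp_id=16: ✓ → 115423
emp_id=17: ✓ → 83307
emp_id=18: ✓ → 151883
emp_id=19: ✓ → 63625
tenure_sum = 117240 + 67075 + 120733 + 129258 + 150326 + 115423 + 83307 + 151883 + 63625 = 998870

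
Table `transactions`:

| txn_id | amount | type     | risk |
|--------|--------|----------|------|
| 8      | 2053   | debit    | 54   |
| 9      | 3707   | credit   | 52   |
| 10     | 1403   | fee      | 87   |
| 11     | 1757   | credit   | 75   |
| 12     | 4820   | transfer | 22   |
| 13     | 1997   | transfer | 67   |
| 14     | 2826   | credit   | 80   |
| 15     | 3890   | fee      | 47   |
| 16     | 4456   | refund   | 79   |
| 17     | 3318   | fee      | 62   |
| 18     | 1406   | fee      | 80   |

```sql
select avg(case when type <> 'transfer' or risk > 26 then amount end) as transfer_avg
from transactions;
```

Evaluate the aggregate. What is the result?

2681.3

txn_id=8: ✓ → 2053
txn_id=9: ✓ → 3707
txn_id=10: ✓ → 1403
txn_id=11: ✓ → 1757
txn_id=12: ✗
txn_id=13: ✓ → 1997
txn_id=14: ✓ → 2826
txn_id=15: ✓ → 3890
txn_id=16: ✓ → 4456
txn_id=17: ✓ → 3318
txn_id=18: ✓ → 1406
transfer_avg = (2053 + 3707 + 1403 + 1757 + 1997 + 2826 + 3890 + 4456 + 3318 + 1406) / 10 = 2681.3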